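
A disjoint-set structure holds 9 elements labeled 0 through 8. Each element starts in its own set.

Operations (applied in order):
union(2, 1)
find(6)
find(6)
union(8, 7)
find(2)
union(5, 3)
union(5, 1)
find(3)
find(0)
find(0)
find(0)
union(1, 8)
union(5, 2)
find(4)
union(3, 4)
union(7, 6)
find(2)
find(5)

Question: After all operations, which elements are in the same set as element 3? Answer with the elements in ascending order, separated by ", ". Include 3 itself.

Step 1: union(2, 1) -> merged; set of 2 now {1, 2}
Step 2: find(6) -> no change; set of 6 is {6}
Step 3: find(6) -> no change; set of 6 is {6}
Step 4: union(8, 7) -> merged; set of 8 now {7, 8}
Step 5: find(2) -> no change; set of 2 is {1, 2}
Step 6: union(5, 3) -> merged; set of 5 now {3, 5}
Step 7: union(5, 1) -> merged; set of 5 now {1, 2, 3, 5}
Step 8: find(3) -> no change; set of 3 is {1, 2, 3, 5}
Step 9: find(0) -> no change; set of 0 is {0}
Step 10: find(0) -> no change; set of 0 is {0}
Step 11: find(0) -> no change; set of 0 is {0}
Step 12: union(1, 8) -> merged; set of 1 now {1, 2, 3, 5, 7, 8}
Step 13: union(5, 2) -> already same set; set of 5 now {1, 2, 3, 5, 7, 8}
Step 14: find(4) -> no change; set of 4 is {4}
Step 15: union(3, 4) -> merged; set of 3 now {1, 2, 3, 4, 5, 7, 8}
Step 16: union(7, 6) -> merged; set of 7 now {1, 2, 3, 4, 5, 6, 7, 8}
Step 17: find(2) -> no change; set of 2 is {1, 2, 3, 4, 5, 6, 7, 8}
Step 18: find(5) -> no change; set of 5 is {1, 2, 3, 4, 5, 6, 7, 8}
Component of 3: {1, 2, 3, 4, 5, 6, 7, 8}

Answer: 1, 2, 3, 4, 5, 6, 7, 8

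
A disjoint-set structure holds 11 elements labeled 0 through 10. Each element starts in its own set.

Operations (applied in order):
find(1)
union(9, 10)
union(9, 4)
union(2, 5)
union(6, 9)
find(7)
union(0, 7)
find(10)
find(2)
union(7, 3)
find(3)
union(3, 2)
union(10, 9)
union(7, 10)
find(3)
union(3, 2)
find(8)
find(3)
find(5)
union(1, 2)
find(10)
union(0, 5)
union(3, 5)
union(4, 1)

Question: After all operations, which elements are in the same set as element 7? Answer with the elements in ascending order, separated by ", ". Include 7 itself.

Step 1: find(1) -> no change; set of 1 is {1}
Step 2: union(9, 10) -> merged; set of 9 now {9, 10}
Step 3: union(9, 4) -> merged; set of 9 now {4, 9, 10}
Step 4: union(2, 5) -> merged; set of 2 now {2, 5}
Step 5: union(6, 9) -> merged; set of 6 now {4, 6, 9, 10}
Step 6: find(7) -> no change; set of 7 is {7}
Step 7: union(0, 7) -> merged; set of 0 now {0, 7}
Step 8: find(10) -> no change; set of 10 is {4, 6, 9, 10}
Step 9: find(2) -> no change; set of 2 is {2, 5}
Step 10: union(7, 3) -> merged; set of 7 now {0, 3, 7}
Step 11: find(3) -> no change; set of 3 is {0, 3, 7}
Step 12: union(3, 2) -> merged; set of 3 now {0, 2, 3, 5, 7}
Step 13: union(10, 9) -> already same set; set of 10 now {4, 6, 9, 10}
Step 14: union(7, 10) -> merged; set of 7 now {0, 2, 3, 4, 5, 6, 7, 9, 10}
Step 15: find(3) -> no change; set of 3 is {0, 2, 3, 4, 5, 6, 7, 9, 10}
Step 16: union(3, 2) -> already same set; set of 3 now {0, 2, 3, 4, 5, 6, 7, 9, 10}
Step 17: find(8) -> no change; set of 8 is {8}
Step 18: find(3) -> no change; set of 3 is {0, 2, 3, 4, 5, 6, 7, 9, 10}
Step 19: find(5) -> no change; set of 5 is {0, 2, 3, 4, 5, 6, 7, 9, 10}
Step 20: union(1, 2) -> merged; set of 1 now {0, 1, 2, 3, 4, 5, 6, 7, 9, 10}
Step 21: find(10) -> no change; set of 10 is {0, 1, 2, 3, 4, 5, 6, 7, 9, 10}
Step 22: union(0, 5) -> already same set; set of 0 now {0, 1, 2, 3, 4, 5, 6, 7, 9, 10}
Step 23: union(3, 5) -> already same set; set of 3 now {0, 1, 2, 3, 4, 5, 6, 7, 9, 10}
Step 24: union(4, 1) -> already same set; set of 4 now {0, 1, 2, 3, 4, 5, 6, 7, 9, 10}
Component of 7: {0, 1, 2, 3, 4, 5, 6, 7, 9, 10}

Answer: 0, 1, 2, 3, 4, 5, 6, 7, 9, 10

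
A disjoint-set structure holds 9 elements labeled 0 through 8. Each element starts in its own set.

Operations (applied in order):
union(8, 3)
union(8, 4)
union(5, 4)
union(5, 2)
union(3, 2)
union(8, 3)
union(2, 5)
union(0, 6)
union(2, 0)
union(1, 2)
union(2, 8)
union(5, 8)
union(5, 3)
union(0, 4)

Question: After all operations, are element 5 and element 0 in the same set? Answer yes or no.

Answer: yes

Derivation:
Step 1: union(8, 3) -> merged; set of 8 now {3, 8}
Step 2: union(8, 4) -> merged; set of 8 now {3, 4, 8}
Step 3: union(5, 4) -> merged; set of 5 now {3, 4, 5, 8}
Step 4: union(5, 2) -> merged; set of 5 now {2, 3, 4, 5, 8}
Step 5: union(3, 2) -> already same set; set of 3 now {2, 3, 4, 5, 8}
Step 6: union(8, 3) -> already same set; set of 8 now {2, 3, 4, 5, 8}
Step 7: union(2, 5) -> already same set; set of 2 now {2, 3, 4, 5, 8}
Step 8: union(0, 6) -> merged; set of 0 now {0, 6}
Step 9: union(2, 0) -> merged; set of 2 now {0, 2, 3, 4, 5, 6, 8}
Step 10: union(1, 2) -> merged; set of 1 now {0, 1, 2, 3, 4, 5, 6, 8}
Step 11: union(2, 8) -> already same set; set of 2 now {0, 1, 2, 3, 4, 5, 6, 8}
Step 12: union(5, 8) -> already same set; set of 5 now {0, 1, 2, 3, 4, 5, 6, 8}
Step 13: union(5, 3) -> already same set; set of 5 now {0, 1, 2, 3, 4, 5, 6, 8}
Step 14: union(0, 4) -> already same set; set of 0 now {0, 1, 2, 3, 4, 5, 6, 8}
Set of 5: {0, 1, 2, 3, 4, 5, 6, 8}; 0 is a member.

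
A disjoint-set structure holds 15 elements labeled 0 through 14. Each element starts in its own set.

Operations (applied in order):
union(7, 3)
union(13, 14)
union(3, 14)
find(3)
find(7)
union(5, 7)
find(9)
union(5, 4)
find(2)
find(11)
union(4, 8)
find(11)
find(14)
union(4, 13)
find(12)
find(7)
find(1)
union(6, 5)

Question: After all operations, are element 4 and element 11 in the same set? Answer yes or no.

Step 1: union(7, 3) -> merged; set of 7 now {3, 7}
Step 2: union(13, 14) -> merged; set of 13 now {13, 14}
Step 3: union(3, 14) -> merged; set of 3 now {3, 7, 13, 14}
Step 4: find(3) -> no change; set of 3 is {3, 7, 13, 14}
Step 5: find(7) -> no change; set of 7 is {3, 7, 13, 14}
Step 6: union(5, 7) -> merged; set of 5 now {3, 5, 7, 13, 14}
Step 7: find(9) -> no change; set of 9 is {9}
Step 8: union(5, 4) -> merged; set of 5 now {3, 4, 5, 7, 13, 14}
Step 9: find(2) -> no change; set of 2 is {2}
Step 10: find(11) -> no change; set of 11 is {11}
Step 11: union(4, 8) -> merged; set of 4 now {3, 4, 5, 7, 8, 13, 14}
Step 12: find(11) -> no change; set of 11 is {11}
Step 13: find(14) -> no change; set of 14 is {3, 4, 5, 7, 8, 13, 14}
Step 14: union(4, 13) -> already same set; set of 4 now {3, 4, 5, 7, 8, 13, 14}
Step 15: find(12) -> no change; set of 12 is {12}
Step 16: find(7) -> no change; set of 7 is {3, 4, 5, 7, 8, 13, 14}
Step 17: find(1) -> no change; set of 1 is {1}
Step 18: union(6, 5) -> merged; set of 6 now {3, 4, 5, 6, 7, 8, 13, 14}
Set of 4: {3, 4, 5, 6, 7, 8, 13, 14}; 11 is not a member.

Answer: no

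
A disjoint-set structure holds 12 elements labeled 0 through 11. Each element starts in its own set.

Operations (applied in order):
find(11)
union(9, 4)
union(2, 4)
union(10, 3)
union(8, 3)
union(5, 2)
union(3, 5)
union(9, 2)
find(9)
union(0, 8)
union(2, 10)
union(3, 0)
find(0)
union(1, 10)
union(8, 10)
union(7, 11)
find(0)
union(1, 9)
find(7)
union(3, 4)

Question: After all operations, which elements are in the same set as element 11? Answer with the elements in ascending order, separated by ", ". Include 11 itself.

Step 1: find(11) -> no change; set of 11 is {11}
Step 2: union(9, 4) -> merged; set of 9 now {4, 9}
Step 3: union(2, 4) -> merged; set of 2 now {2, 4, 9}
Step 4: union(10, 3) -> merged; set of 10 now {3, 10}
Step 5: union(8, 3) -> merged; set of 8 now {3, 8, 10}
Step 6: union(5, 2) -> merged; set of 5 now {2, 4, 5, 9}
Step 7: union(3, 5) -> merged; set of 3 now {2, 3, 4, 5, 8, 9, 10}
Step 8: union(9, 2) -> already same set; set of 9 now {2, 3, 4, 5, 8, 9, 10}
Step 9: find(9) -> no change; set of 9 is {2, 3, 4, 5, 8, 9, 10}
Step 10: union(0, 8) -> merged; set of 0 now {0, 2, 3, 4, 5, 8, 9, 10}
Step 11: union(2, 10) -> already same set; set of 2 now {0, 2, 3, 4, 5, 8, 9, 10}
Step 12: union(3, 0) -> already same set; set of 3 now {0, 2, 3, 4, 5, 8, 9, 10}
Step 13: find(0) -> no change; set of 0 is {0, 2, 3, 4, 5, 8, 9, 10}
Step 14: union(1, 10) -> merged; set of 1 now {0, 1, 2, 3, 4, 5, 8, 9, 10}
Step 15: union(8, 10) -> already same set; set of 8 now {0, 1, 2, 3, 4, 5, 8, 9, 10}
Step 16: union(7, 11) -> merged; set of 7 now {7, 11}
Step 17: find(0) -> no change; set of 0 is {0, 1, 2, 3, 4, 5, 8, 9, 10}
Step 18: union(1, 9) -> already same set; set of 1 now {0, 1, 2, 3, 4, 5, 8, 9, 10}
Step 19: find(7) -> no change; set of 7 is {7, 11}
Step 20: union(3, 4) -> already same set; set of 3 now {0, 1, 2, 3, 4, 5, 8, 9, 10}
Component of 11: {7, 11}

Answer: 7, 11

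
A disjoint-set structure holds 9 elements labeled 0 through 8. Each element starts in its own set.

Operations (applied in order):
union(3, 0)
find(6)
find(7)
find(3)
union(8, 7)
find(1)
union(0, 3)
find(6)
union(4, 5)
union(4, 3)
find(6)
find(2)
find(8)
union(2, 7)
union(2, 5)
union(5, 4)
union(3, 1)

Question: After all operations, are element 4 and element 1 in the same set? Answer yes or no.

Answer: yes

Derivation:
Step 1: union(3, 0) -> merged; set of 3 now {0, 3}
Step 2: find(6) -> no change; set of 6 is {6}
Step 3: find(7) -> no change; set of 7 is {7}
Step 4: find(3) -> no change; set of 3 is {0, 3}
Step 5: union(8, 7) -> merged; set of 8 now {7, 8}
Step 6: find(1) -> no change; set of 1 is {1}
Step 7: union(0, 3) -> already same set; set of 0 now {0, 3}
Step 8: find(6) -> no change; set of 6 is {6}
Step 9: union(4, 5) -> merged; set of 4 now {4, 5}
Step 10: union(4, 3) -> merged; set of 4 now {0, 3, 4, 5}
Step 11: find(6) -> no change; set of 6 is {6}
Step 12: find(2) -> no change; set of 2 is {2}
Step 13: find(8) -> no change; set of 8 is {7, 8}
Step 14: union(2, 7) -> merged; set of 2 now {2, 7, 8}
Step 15: union(2, 5) -> merged; set of 2 now {0, 2, 3, 4, 5, 7, 8}
Step 16: union(5, 4) -> already same set; set of 5 now {0, 2, 3, 4, 5, 7, 8}
Step 17: union(3, 1) -> merged; set of 3 now {0, 1, 2, 3, 4, 5, 7, 8}
Set of 4: {0, 1, 2, 3, 4, 5, 7, 8}; 1 is a member.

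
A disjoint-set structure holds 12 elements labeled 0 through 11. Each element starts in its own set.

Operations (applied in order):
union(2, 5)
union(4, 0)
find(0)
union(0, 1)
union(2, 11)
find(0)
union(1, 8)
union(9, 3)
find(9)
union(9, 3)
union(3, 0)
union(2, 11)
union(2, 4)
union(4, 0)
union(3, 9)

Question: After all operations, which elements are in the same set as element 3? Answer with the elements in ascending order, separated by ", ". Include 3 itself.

Step 1: union(2, 5) -> merged; set of 2 now {2, 5}
Step 2: union(4, 0) -> merged; set of 4 now {0, 4}
Step 3: find(0) -> no change; set of 0 is {0, 4}
Step 4: union(0, 1) -> merged; set of 0 now {0, 1, 4}
Step 5: union(2, 11) -> merged; set of 2 now {2, 5, 11}
Step 6: find(0) -> no change; set of 0 is {0, 1, 4}
Step 7: union(1, 8) -> merged; set of 1 now {0, 1, 4, 8}
Step 8: union(9, 3) -> merged; set of 9 now {3, 9}
Step 9: find(9) -> no change; set of 9 is {3, 9}
Step 10: union(9, 3) -> already same set; set of 9 now {3, 9}
Step 11: union(3, 0) -> merged; set of 3 now {0, 1, 3, 4, 8, 9}
Step 12: union(2, 11) -> already same set; set of 2 now {2, 5, 11}
Step 13: union(2, 4) -> merged; set of 2 now {0, 1, 2, 3, 4, 5, 8, 9, 11}
Step 14: union(4, 0) -> already same set; set of 4 now {0, 1, 2, 3, 4, 5, 8, 9, 11}
Step 15: union(3, 9) -> already same set; set of 3 now {0, 1, 2, 3, 4, 5, 8, 9, 11}
Component of 3: {0, 1, 2, 3, 4, 5, 8, 9, 11}

Answer: 0, 1, 2, 3, 4, 5, 8, 9, 11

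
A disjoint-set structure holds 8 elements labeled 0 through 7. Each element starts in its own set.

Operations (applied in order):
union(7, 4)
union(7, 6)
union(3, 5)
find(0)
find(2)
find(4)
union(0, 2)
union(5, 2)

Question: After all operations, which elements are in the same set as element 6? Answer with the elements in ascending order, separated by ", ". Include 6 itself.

Answer: 4, 6, 7

Derivation:
Step 1: union(7, 4) -> merged; set of 7 now {4, 7}
Step 2: union(7, 6) -> merged; set of 7 now {4, 6, 7}
Step 3: union(3, 5) -> merged; set of 3 now {3, 5}
Step 4: find(0) -> no change; set of 0 is {0}
Step 5: find(2) -> no change; set of 2 is {2}
Step 6: find(4) -> no change; set of 4 is {4, 6, 7}
Step 7: union(0, 2) -> merged; set of 0 now {0, 2}
Step 8: union(5, 2) -> merged; set of 5 now {0, 2, 3, 5}
Component of 6: {4, 6, 7}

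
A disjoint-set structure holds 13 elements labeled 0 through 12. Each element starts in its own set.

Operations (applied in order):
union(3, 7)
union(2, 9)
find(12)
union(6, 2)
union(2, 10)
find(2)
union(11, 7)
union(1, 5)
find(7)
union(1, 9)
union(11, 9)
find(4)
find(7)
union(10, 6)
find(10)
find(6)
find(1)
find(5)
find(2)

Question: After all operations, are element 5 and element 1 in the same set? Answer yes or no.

Step 1: union(3, 7) -> merged; set of 3 now {3, 7}
Step 2: union(2, 9) -> merged; set of 2 now {2, 9}
Step 3: find(12) -> no change; set of 12 is {12}
Step 4: union(6, 2) -> merged; set of 6 now {2, 6, 9}
Step 5: union(2, 10) -> merged; set of 2 now {2, 6, 9, 10}
Step 6: find(2) -> no change; set of 2 is {2, 6, 9, 10}
Step 7: union(11, 7) -> merged; set of 11 now {3, 7, 11}
Step 8: union(1, 5) -> merged; set of 1 now {1, 5}
Step 9: find(7) -> no change; set of 7 is {3, 7, 11}
Step 10: union(1, 9) -> merged; set of 1 now {1, 2, 5, 6, 9, 10}
Step 11: union(11, 9) -> merged; set of 11 now {1, 2, 3, 5, 6, 7, 9, 10, 11}
Step 12: find(4) -> no change; set of 4 is {4}
Step 13: find(7) -> no change; set of 7 is {1, 2, 3, 5, 6, 7, 9, 10, 11}
Step 14: union(10, 6) -> already same set; set of 10 now {1, 2, 3, 5, 6, 7, 9, 10, 11}
Step 15: find(10) -> no change; set of 10 is {1, 2, 3, 5, 6, 7, 9, 10, 11}
Step 16: find(6) -> no change; set of 6 is {1, 2, 3, 5, 6, 7, 9, 10, 11}
Step 17: find(1) -> no change; set of 1 is {1, 2, 3, 5, 6, 7, 9, 10, 11}
Step 18: find(5) -> no change; set of 5 is {1, 2, 3, 5, 6, 7, 9, 10, 11}
Step 19: find(2) -> no change; set of 2 is {1, 2, 3, 5, 6, 7, 9, 10, 11}
Set of 5: {1, 2, 3, 5, 6, 7, 9, 10, 11}; 1 is a member.

Answer: yes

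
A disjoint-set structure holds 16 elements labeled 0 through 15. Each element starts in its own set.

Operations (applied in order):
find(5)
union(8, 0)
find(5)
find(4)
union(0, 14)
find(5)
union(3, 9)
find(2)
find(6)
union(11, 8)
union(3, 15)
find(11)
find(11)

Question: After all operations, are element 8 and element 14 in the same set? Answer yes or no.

Step 1: find(5) -> no change; set of 5 is {5}
Step 2: union(8, 0) -> merged; set of 8 now {0, 8}
Step 3: find(5) -> no change; set of 5 is {5}
Step 4: find(4) -> no change; set of 4 is {4}
Step 5: union(0, 14) -> merged; set of 0 now {0, 8, 14}
Step 6: find(5) -> no change; set of 5 is {5}
Step 7: union(3, 9) -> merged; set of 3 now {3, 9}
Step 8: find(2) -> no change; set of 2 is {2}
Step 9: find(6) -> no change; set of 6 is {6}
Step 10: union(11, 8) -> merged; set of 11 now {0, 8, 11, 14}
Step 11: union(3, 15) -> merged; set of 3 now {3, 9, 15}
Step 12: find(11) -> no change; set of 11 is {0, 8, 11, 14}
Step 13: find(11) -> no change; set of 11 is {0, 8, 11, 14}
Set of 8: {0, 8, 11, 14}; 14 is a member.

Answer: yes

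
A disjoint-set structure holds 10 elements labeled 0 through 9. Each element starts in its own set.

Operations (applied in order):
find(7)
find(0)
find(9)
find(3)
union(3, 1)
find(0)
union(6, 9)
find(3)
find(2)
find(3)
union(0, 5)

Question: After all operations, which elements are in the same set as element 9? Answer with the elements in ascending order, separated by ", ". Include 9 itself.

Answer: 6, 9

Derivation:
Step 1: find(7) -> no change; set of 7 is {7}
Step 2: find(0) -> no change; set of 0 is {0}
Step 3: find(9) -> no change; set of 9 is {9}
Step 4: find(3) -> no change; set of 3 is {3}
Step 5: union(3, 1) -> merged; set of 3 now {1, 3}
Step 6: find(0) -> no change; set of 0 is {0}
Step 7: union(6, 9) -> merged; set of 6 now {6, 9}
Step 8: find(3) -> no change; set of 3 is {1, 3}
Step 9: find(2) -> no change; set of 2 is {2}
Step 10: find(3) -> no change; set of 3 is {1, 3}
Step 11: union(0, 5) -> merged; set of 0 now {0, 5}
Component of 9: {6, 9}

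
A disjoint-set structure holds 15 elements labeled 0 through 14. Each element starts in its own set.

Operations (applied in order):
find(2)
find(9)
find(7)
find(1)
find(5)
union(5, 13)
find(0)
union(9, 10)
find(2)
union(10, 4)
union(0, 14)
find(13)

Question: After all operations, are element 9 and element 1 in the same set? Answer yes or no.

Step 1: find(2) -> no change; set of 2 is {2}
Step 2: find(9) -> no change; set of 9 is {9}
Step 3: find(7) -> no change; set of 7 is {7}
Step 4: find(1) -> no change; set of 1 is {1}
Step 5: find(5) -> no change; set of 5 is {5}
Step 6: union(5, 13) -> merged; set of 5 now {5, 13}
Step 7: find(0) -> no change; set of 0 is {0}
Step 8: union(9, 10) -> merged; set of 9 now {9, 10}
Step 9: find(2) -> no change; set of 2 is {2}
Step 10: union(10, 4) -> merged; set of 10 now {4, 9, 10}
Step 11: union(0, 14) -> merged; set of 0 now {0, 14}
Step 12: find(13) -> no change; set of 13 is {5, 13}
Set of 9: {4, 9, 10}; 1 is not a member.

Answer: no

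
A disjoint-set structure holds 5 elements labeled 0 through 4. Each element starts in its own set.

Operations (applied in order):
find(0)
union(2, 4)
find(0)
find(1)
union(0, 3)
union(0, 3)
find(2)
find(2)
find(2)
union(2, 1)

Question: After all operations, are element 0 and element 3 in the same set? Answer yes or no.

Step 1: find(0) -> no change; set of 0 is {0}
Step 2: union(2, 4) -> merged; set of 2 now {2, 4}
Step 3: find(0) -> no change; set of 0 is {0}
Step 4: find(1) -> no change; set of 1 is {1}
Step 5: union(0, 3) -> merged; set of 0 now {0, 3}
Step 6: union(0, 3) -> already same set; set of 0 now {0, 3}
Step 7: find(2) -> no change; set of 2 is {2, 4}
Step 8: find(2) -> no change; set of 2 is {2, 4}
Step 9: find(2) -> no change; set of 2 is {2, 4}
Step 10: union(2, 1) -> merged; set of 2 now {1, 2, 4}
Set of 0: {0, 3}; 3 is a member.

Answer: yes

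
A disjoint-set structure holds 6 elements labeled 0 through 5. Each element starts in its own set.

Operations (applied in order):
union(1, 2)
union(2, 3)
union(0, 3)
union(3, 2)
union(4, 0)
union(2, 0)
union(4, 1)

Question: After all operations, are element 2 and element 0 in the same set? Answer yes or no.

Step 1: union(1, 2) -> merged; set of 1 now {1, 2}
Step 2: union(2, 3) -> merged; set of 2 now {1, 2, 3}
Step 3: union(0, 3) -> merged; set of 0 now {0, 1, 2, 3}
Step 4: union(3, 2) -> already same set; set of 3 now {0, 1, 2, 3}
Step 5: union(4, 0) -> merged; set of 4 now {0, 1, 2, 3, 4}
Step 6: union(2, 0) -> already same set; set of 2 now {0, 1, 2, 3, 4}
Step 7: union(4, 1) -> already same set; set of 4 now {0, 1, 2, 3, 4}
Set of 2: {0, 1, 2, 3, 4}; 0 is a member.

Answer: yes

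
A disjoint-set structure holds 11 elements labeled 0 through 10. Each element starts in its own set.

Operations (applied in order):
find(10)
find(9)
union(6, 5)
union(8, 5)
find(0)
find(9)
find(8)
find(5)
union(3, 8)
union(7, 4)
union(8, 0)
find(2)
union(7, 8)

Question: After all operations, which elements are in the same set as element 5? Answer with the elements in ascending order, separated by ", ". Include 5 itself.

Answer: 0, 3, 4, 5, 6, 7, 8

Derivation:
Step 1: find(10) -> no change; set of 10 is {10}
Step 2: find(9) -> no change; set of 9 is {9}
Step 3: union(6, 5) -> merged; set of 6 now {5, 6}
Step 4: union(8, 5) -> merged; set of 8 now {5, 6, 8}
Step 5: find(0) -> no change; set of 0 is {0}
Step 6: find(9) -> no change; set of 9 is {9}
Step 7: find(8) -> no change; set of 8 is {5, 6, 8}
Step 8: find(5) -> no change; set of 5 is {5, 6, 8}
Step 9: union(3, 8) -> merged; set of 3 now {3, 5, 6, 8}
Step 10: union(7, 4) -> merged; set of 7 now {4, 7}
Step 11: union(8, 0) -> merged; set of 8 now {0, 3, 5, 6, 8}
Step 12: find(2) -> no change; set of 2 is {2}
Step 13: union(7, 8) -> merged; set of 7 now {0, 3, 4, 5, 6, 7, 8}
Component of 5: {0, 3, 4, 5, 6, 7, 8}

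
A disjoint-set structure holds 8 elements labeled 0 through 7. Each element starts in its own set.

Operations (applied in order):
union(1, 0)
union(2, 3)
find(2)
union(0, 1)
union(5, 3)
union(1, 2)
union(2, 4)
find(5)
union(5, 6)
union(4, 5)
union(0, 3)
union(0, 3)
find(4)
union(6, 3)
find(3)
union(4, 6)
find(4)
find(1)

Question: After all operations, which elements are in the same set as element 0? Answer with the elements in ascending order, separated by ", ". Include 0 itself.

Answer: 0, 1, 2, 3, 4, 5, 6

Derivation:
Step 1: union(1, 0) -> merged; set of 1 now {0, 1}
Step 2: union(2, 3) -> merged; set of 2 now {2, 3}
Step 3: find(2) -> no change; set of 2 is {2, 3}
Step 4: union(0, 1) -> already same set; set of 0 now {0, 1}
Step 5: union(5, 3) -> merged; set of 5 now {2, 3, 5}
Step 6: union(1, 2) -> merged; set of 1 now {0, 1, 2, 3, 5}
Step 7: union(2, 4) -> merged; set of 2 now {0, 1, 2, 3, 4, 5}
Step 8: find(5) -> no change; set of 5 is {0, 1, 2, 3, 4, 5}
Step 9: union(5, 6) -> merged; set of 5 now {0, 1, 2, 3, 4, 5, 6}
Step 10: union(4, 5) -> already same set; set of 4 now {0, 1, 2, 3, 4, 5, 6}
Step 11: union(0, 3) -> already same set; set of 0 now {0, 1, 2, 3, 4, 5, 6}
Step 12: union(0, 3) -> already same set; set of 0 now {0, 1, 2, 3, 4, 5, 6}
Step 13: find(4) -> no change; set of 4 is {0, 1, 2, 3, 4, 5, 6}
Step 14: union(6, 3) -> already same set; set of 6 now {0, 1, 2, 3, 4, 5, 6}
Step 15: find(3) -> no change; set of 3 is {0, 1, 2, 3, 4, 5, 6}
Step 16: union(4, 6) -> already same set; set of 4 now {0, 1, 2, 3, 4, 5, 6}
Step 17: find(4) -> no change; set of 4 is {0, 1, 2, 3, 4, 5, 6}
Step 18: find(1) -> no change; set of 1 is {0, 1, 2, 3, 4, 5, 6}
Component of 0: {0, 1, 2, 3, 4, 5, 6}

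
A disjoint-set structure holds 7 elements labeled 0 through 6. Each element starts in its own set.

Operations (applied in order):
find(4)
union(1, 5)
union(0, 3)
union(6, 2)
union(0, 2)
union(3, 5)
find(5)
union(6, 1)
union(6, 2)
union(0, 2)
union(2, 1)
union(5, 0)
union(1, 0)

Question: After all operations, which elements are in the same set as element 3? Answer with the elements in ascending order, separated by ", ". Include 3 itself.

Answer: 0, 1, 2, 3, 5, 6

Derivation:
Step 1: find(4) -> no change; set of 4 is {4}
Step 2: union(1, 5) -> merged; set of 1 now {1, 5}
Step 3: union(0, 3) -> merged; set of 0 now {0, 3}
Step 4: union(6, 2) -> merged; set of 6 now {2, 6}
Step 5: union(0, 2) -> merged; set of 0 now {0, 2, 3, 6}
Step 6: union(3, 5) -> merged; set of 3 now {0, 1, 2, 3, 5, 6}
Step 7: find(5) -> no change; set of 5 is {0, 1, 2, 3, 5, 6}
Step 8: union(6, 1) -> already same set; set of 6 now {0, 1, 2, 3, 5, 6}
Step 9: union(6, 2) -> already same set; set of 6 now {0, 1, 2, 3, 5, 6}
Step 10: union(0, 2) -> already same set; set of 0 now {0, 1, 2, 3, 5, 6}
Step 11: union(2, 1) -> already same set; set of 2 now {0, 1, 2, 3, 5, 6}
Step 12: union(5, 0) -> already same set; set of 5 now {0, 1, 2, 3, 5, 6}
Step 13: union(1, 0) -> already same set; set of 1 now {0, 1, 2, 3, 5, 6}
Component of 3: {0, 1, 2, 3, 5, 6}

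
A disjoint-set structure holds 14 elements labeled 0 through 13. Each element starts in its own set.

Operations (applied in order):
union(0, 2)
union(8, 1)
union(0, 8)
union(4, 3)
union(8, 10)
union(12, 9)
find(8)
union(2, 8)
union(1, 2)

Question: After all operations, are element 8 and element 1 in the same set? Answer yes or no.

Step 1: union(0, 2) -> merged; set of 0 now {0, 2}
Step 2: union(8, 1) -> merged; set of 8 now {1, 8}
Step 3: union(0, 8) -> merged; set of 0 now {0, 1, 2, 8}
Step 4: union(4, 3) -> merged; set of 4 now {3, 4}
Step 5: union(8, 10) -> merged; set of 8 now {0, 1, 2, 8, 10}
Step 6: union(12, 9) -> merged; set of 12 now {9, 12}
Step 7: find(8) -> no change; set of 8 is {0, 1, 2, 8, 10}
Step 8: union(2, 8) -> already same set; set of 2 now {0, 1, 2, 8, 10}
Step 9: union(1, 2) -> already same set; set of 1 now {0, 1, 2, 8, 10}
Set of 8: {0, 1, 2, 8, 10}; 1 is a member.

Answer: yes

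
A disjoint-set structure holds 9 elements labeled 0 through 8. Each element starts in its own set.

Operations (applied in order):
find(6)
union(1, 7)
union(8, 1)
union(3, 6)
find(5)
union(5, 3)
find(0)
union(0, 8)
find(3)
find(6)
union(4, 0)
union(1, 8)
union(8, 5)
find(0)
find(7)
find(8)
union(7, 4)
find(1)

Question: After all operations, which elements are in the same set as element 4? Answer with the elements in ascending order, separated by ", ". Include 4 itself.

Answer: 0, 1, 3, 4, 5, 6, 7, 8

Derivation:
Step 1: find(6) -> no change; set of 6 is {6}
Step 2: union(1, 7) -> merged; set of 1 now {1, 7}
Step 3: union(8, 1) -> merged; set of 8 now {1, 7, 8}
Step 4: union(3, 6) -> merged; set of 3 now {3, 6}
Step 5: find(5) -> no change; set of 5 is {5}
Step 6: union(5, 3) -> merged; set of 5 now {3, 5, 6}
Step 7: find(0) -> no change; set of 0 is {0}
Step 8: union(0, 8) -> merged; set of 0 now {0, 1, 7, 8}
Step 9: find(3) -> no change; set of 3 is {3, 5, 6}
Step 10: find(6) -> no change; set of 6 is {3, 5, 6}
Step 11: union(4, 0) -> merged; set of 4 now {0, 1, 4, 7, 8}
Step 12: union(1, 8) -> already same set; set of 1 now {0, 1, 4, 7, 8}
Step 13: union(8, 5) -> merged; set of 8 now {0, 1, 3, 4, 5, 6, 7, 8}
Step 14: find(0) -> no change; set of 0 is {0, 1, 3, 4, 5, 6, 7, 8}
Step 15: find(7) -> no change; set of 7 is {0, 1, 3, 4, 5, 6, 7, 8}
Step 16: find(8) -> no change; set of 8 is {0, 1, 3, 4, 5, 6, 7, 8}
Step 17: union(7, 4) -> already same set; set of 7 now {0, 1, 3, 4, 5, 6, 7, 8}
Step 18: find(1) -> no change; set of 1 is {0, 1, 3, 4, 5, 6, 7, 8}
Component of 4: {0, 1, 3, 4, 5, 6, 7, 8}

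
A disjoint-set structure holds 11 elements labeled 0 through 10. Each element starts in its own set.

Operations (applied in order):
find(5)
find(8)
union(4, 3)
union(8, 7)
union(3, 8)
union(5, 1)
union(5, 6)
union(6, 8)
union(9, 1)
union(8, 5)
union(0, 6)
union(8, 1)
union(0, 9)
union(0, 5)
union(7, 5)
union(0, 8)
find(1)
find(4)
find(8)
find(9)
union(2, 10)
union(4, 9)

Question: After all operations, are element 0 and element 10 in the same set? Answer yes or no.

Answer: no

Derivation:
Step 1: find(5) -> no change; set of 5 is {5}
Step 2: find(8) -> no change; set of 8 is {8}
Step 3: union(4, 3) -> merged; set of 4 now {3, 4}
Step 4: union(8, 7) -> merged; set of 8 now {7, 8}
Step 5: union(3, 8) -> merged; set of 3 now {3, 4, 7, 8}
Step 6: union(5, 1) -> merged; set of 5 now {1, 5}
Step 7: union(5, 6) -> merged; set of 5 now {1, 5, 6}
Step 8: union(6, 8) -> merged; set of 6 now {1, 3, 4, 5, 6, 7, 8}
Step 9: union(9, 1) -> merged; set of 9 now {1, 3, 4, 5, 6, 7, 8, 9}
Step 10: union(8, 5) -> already same set; set of 8 now {1, 3, 4, 5, 6, 7, 8, 9}
Step 11: union(0, 6) -> merged; set of 0 now {0, 1, 3, 4, 5, 6, 7, 8, 9}
Step 12: union(8, 1) -> already same set; set of 8 now {0, 1, 3, 4, 5, 6, 7, 8, 9}
Step 13: union(0, 9) -> already same set; set of 0 now {0, 1, 3, 4, 5, 6, 7, 8, 9}
Step 14: union(0, 5) -> already same set; set of 0 now {0, 1, 3, 4, 5, 6, 7, 8, 9}
Step 15: union(7, 5) -> already same set; set of 7 now {0, 1, 3, 4, 5, 6, 7, 8, 9}
Step 16: union(0, 8) -> already same set; set of 0 now {0, 1, 3, 4, 5, 6, 7, 8, 9}
Step 17: find(1) -> no change; set of 1 is {0, 1, 3, 4, 5, 6, 7, 8, 9}
Step 18: find(4) -> no change; set of 4 is {0, 1, 3, 4, 5, 6, 7, 8, 9}
Step 19: find(8) -> no change; set of 8 is {0, 1, 3, 4, 5, 6, 7, 8, 9}
Step 20: find(9) -> no change; set of 9 is {0, 1, 3, 4, 5, 6, 7, 8, 9}
Step 21: union(2, 10) -> merged; set of 2 now {2, 10}
Step 22: union(4, 9) -> already same set; set of 4 now {0, 1, 3, 4, 5, 6, 7, 8, 9}
Set of 0: {0, 1, 3, 4, 5, 6, 7, 8, 9}; 10 is not a member.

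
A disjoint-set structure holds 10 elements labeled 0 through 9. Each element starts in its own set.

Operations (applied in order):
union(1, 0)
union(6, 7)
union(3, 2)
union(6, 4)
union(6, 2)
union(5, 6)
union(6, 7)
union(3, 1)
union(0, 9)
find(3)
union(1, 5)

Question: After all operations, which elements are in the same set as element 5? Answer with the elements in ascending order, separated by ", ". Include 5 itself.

Answer: 0, 1, 2, 3, 4, 5, 6, 7, 9

Derivation:
Step 1: union(1, 0) -> merged; set of 1 now {0, 1}
Step 2: union(6, 7) -> merged; set of 6 now {6, 7}
Step 3: union(3, 2) -> merged; set of 3 now {2, 3}
Step 4: union(6, 4) -> merged; set of 6 now {4, 6, 7}
Step 5: union(6, 2) -> merged; set of 6 now {2, 3, 4, 6, 7}
Step 6: union(5, 6) -> merged; set of 5 now {2, 3, 4, 5, 6, 7}
Step 7: union(6, 7) -> already same set; set of 6 now {2, 3, 4, 5, 6, 7}
Step 8: union(3, 1) -> merged; set of 3 now {0, 1, 2, 3, 4, 5, 6, 7}
Step 9: union(0, 9) -> merged; set of 0 now {0, 1, 2, 3, 4, 5, 6, 7, 9}
Step 10: find(3) -> no change; set of 3 is {0, 1, 2, 3, 4, 5, 6, 7, 9}
Step 11: union(1, 5) -> already same set; set of 1 now {0, 1, 2, 3, 4, 5, 6, 7, 9}
Component of 5: {0, 1, 2, 3, 4, 5, 6, 7, 9}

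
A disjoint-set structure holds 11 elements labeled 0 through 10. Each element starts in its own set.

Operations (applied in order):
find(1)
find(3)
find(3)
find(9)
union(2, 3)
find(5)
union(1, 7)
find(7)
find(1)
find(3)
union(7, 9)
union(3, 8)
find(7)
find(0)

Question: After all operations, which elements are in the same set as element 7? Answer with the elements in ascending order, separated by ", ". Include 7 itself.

Answer: 1, 7, 9

Derivation:
Step 1: find(1) -> no change; set of 1 is {1}
Step 2: find(3) -> no change; set of 3 is {3}
Step 3: find(3) -> no change; set of 3 is {3}
Step 4: find(9) -> no change; set of 9 is {9}
Step 5: union(2, 3) -> merged; set of 2 now {2, 3}
Step 6: find(5) -> no change; set of 5 is {5}
Step 7: union(1, 7) -> merged; set of 1 now {1, 7}
Step 8: find(7) -> no change; set of 7 is {1, 7}
Step 9: find(1) -> no change; set of 1 is {1, 7}
Step 10: find(3) -> no change; set of 3 is {2, 3}
Step 11: union(7, 9) -> merged; set of 7 now {1, 7, 9}
Step 12: union(3, 8) -> merged; set of 3 now {2, 3, 8}
Step 13: find(7) -> no change; set of 7 is {1, 7, 9}
Step 14: find(0) -> no change; set of 0 is {0}
Component of 7: {1, 7, 9}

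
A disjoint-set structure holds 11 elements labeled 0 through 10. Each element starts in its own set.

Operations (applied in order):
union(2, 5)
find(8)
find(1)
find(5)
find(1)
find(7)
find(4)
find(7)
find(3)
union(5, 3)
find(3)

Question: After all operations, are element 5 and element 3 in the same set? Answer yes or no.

Step 1: union(2, 5) -> merged; set of 2 now {2, 5}
Step 2: find(8) -> no change; set of 8 is {8}
Step 3: find(1) -> no change; set of 1 is {1}
Step 4: find(5) -> no change; set of 5 is {2, 5}
Step 5: find(1) -> no change; set of 1 is {1}
Step 6: find(7) -> no change; set of 7 is {7}
Step 7: find(4) -> no change; set of 4 is {4}
Step 8: find(7) -> no change; set of 7 is {7}
Step 9: find(3) -> no change; set of 3 is {3}
Step 10: union(5, 3) -> merged; set of 5 now {2, 3, 5}
Step 11: find(3) -> no change; set of 3 is {2, 3, 5}
Set of 5: {2, 3, 5}; 3 is a member.

Answer: yes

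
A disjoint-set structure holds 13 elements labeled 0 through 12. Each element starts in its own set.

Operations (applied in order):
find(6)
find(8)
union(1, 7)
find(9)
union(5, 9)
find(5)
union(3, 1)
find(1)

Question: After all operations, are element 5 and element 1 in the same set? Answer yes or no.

Step 1: find(6) -> no change; set of 6 is {6}
Step 2: find(8) -> no change; set of 8 is {8}
Step 3: union(1, 7) -> merged; set of 1 now {1, 7}
Step 4: find(9) -> no change; set of 9 is {9}
Step 5: union(5, 9) -> merged; set of 5 now {5, 9}
Step 6: find(5) -> no change; set of 5 is {5, 9}
Step 7: union(3, 1) -> merged; set of 3 now {1, 3, 7}
Step 8: find(1) -> no change; set of 1 is {1, 3, 7}
Set of 5: {5, 9}; 1 is not a member.

Answer: no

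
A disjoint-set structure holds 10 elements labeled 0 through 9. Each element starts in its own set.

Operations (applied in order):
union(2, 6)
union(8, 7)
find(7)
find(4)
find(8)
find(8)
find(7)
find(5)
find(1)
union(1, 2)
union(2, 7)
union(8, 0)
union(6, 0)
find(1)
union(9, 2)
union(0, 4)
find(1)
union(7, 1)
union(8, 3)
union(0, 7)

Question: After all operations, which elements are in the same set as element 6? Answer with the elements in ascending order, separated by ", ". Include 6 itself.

Answer: 0, 1, 2, 3, 4, 6, 7, 8, 9

Derivation:
Step 1: union(2, 6) -> merged; set of 2 now {2, 6}
Step 2: union(8, 7) -> merged; set of 8 now {7, 8}
Step 3: find(7) -> no change; set of 7 is {7, 8}
Step 4: find(4) -> no change; set of 4 is {4}
Step 5: find(8) -> no change; set of 8 is {7, 8}
Step 6: find(8) -> no change; set of 8 is {7, 8}
Step 7: find(7) -> no change; set of 7 is {7, 8}
Step 8: find(5) -> no change; set of 5 is {5}
Step 9: find(1) -> no change; set of 1 is {1}
Step 10: union(1, 2) -> merged; set of 1 now {1, 2, 6}
Step 11: union(2, 7) -> merged; set of 2 now {1, 2, 6, 7, 8}
Step 12: union(8, 0) -> merged; set of 8 now {0, 1, 2, 6, 7, 8}
Step 13: union(6, 0) -> already same set; set of 6 now {0, 1, 2, 6, 7, 8}
Step 14: find(1) -> no change; set of 1 is {0, 1, 2, 6, 7, 8}
Step 15: union(9, 2) -> merged; set of 9 now {0, 1, 2, 6, 7, 8, 9}
Step 16: union(0, 4) -> merged; set of 0 now {0, 1, 2, 4, 6, 7, 8, 9}
Step 17: find(1) -> no change; set of 1 is {0, 1, 2, 4, 6, 7, 8, 9}
Step 18: union(7, 1) -> already same set; set of 7 now {0, 1, 2, 4, 6, 7, 8, 9}
Step 19: union(8, 3) -> merged; set of 8 now {0, 1, 2, 3, 4, 6, 7, 8, 9}
Step 20: union(0, 7) -> already same set; set of 0 now {0, 1, 2, 3, 4, 6, 7, 8, 9}
Component of 6: {0, 1, 2, 3, 4, 6, 7, 8, 9}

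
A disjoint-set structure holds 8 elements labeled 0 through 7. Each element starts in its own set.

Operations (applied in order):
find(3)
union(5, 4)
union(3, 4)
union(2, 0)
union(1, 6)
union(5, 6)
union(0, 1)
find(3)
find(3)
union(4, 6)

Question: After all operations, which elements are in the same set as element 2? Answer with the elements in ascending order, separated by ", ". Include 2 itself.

Step 1: find(3) -> no change; set of 3 is {3}
Step 2: union(5, 4) -> merged; set of 5 now {4, 5}
Step 3: union(3, 4) -> merged; set of 3 now {3, 4, 5}
Step 4: union(2, 0) -> merged; set of 2 now {0, 2}
Step 5: union(1, 6) -> merged; set of 1 now {1, 6}
Step 6: union(5, 6) -> merged; set of 5 now {1, 3, 4, 5, 6}
Step 7: union(0, 1) -> merged; set of 0 now {0, 1, 2, 3, 4, 5, 6}
Step 8: find(3) -> no change; set of 3 is {0, 1, 2, 3, 4, 5, 6}
Step 9: find(3) -> no change; set of 3 is {0, 1, 2, 3, 4, 5, 6}
Step 10: union(4, 6) -> already same set; set of 4 now {0, 1, 2, 3, 4, 5, 6}
Component of 2: {0, 1, 2, 3, 4, 5, 6}

Answer: 0, 1, 2, 3, 4, 5, 6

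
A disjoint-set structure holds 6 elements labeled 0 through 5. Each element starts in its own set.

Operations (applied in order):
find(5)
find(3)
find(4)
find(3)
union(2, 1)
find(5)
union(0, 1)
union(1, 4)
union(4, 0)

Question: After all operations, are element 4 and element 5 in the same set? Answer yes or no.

Answer: no

Derivation:
Step 1: find(5) -> no change; set of 5 is {5}
Step 2: find(3) -> no change; set of 3 is {3}
Step 3: find(4) -> no change; set of 4 is {4}
Step 4: find(3) -> no change; set of 3 is {3}
Step 5: union(2, 1) -> merged; set of 2 now {1, 2}
Step 6: find(5) -> no change; set of 5 is {5}
Step 7: union(0, 1) -> merged; set of 0 now {0, 1, 2}
Step 8: union(1, 4) -> merged; set of 1 now {0, 1, 2, 4}
Step 9: union(4, 0) -> already same set; set of 4 now {0, 1, 2, 4}
Set of 4: {0, 1, 2, 4}; 5 is not a member.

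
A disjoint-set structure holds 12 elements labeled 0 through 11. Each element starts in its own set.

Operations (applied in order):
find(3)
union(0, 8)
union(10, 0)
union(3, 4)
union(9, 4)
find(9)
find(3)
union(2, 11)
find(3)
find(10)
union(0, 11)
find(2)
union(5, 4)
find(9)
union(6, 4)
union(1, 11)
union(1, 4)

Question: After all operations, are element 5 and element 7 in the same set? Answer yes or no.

Answer: no

Derivation:
Step 1: find(3) -> no change; set of 3 is {3}
Step 2: union(0, 8) -> merged; set of 0 now {0, 8}
Step 3: union(10, 0) -> merged; set of 10 now {0, 8, 10}
Step 4: union(3, 4) -> merged; set of 3 now {3, 4}
Step 5: union(9, 4) -> merged; set of 9 now {3, 4, 9}
Step 6: find(9) -> no change; set of 9 is {3, 4, 9}
Step 7: find(3) -> no change; set of 3 is {3, 4, 9}
Step 8: union(2, 11) -> merged; set of 2 now {2, 11}
Step 9: find(3) -> no change; set of 3 is {3, 4, 9}
Step 10: find(10) -> no change; set of 10 is {0, 8, 10}
Step 11: union(0, 11) -> merged; set of 0 now {0, 2, 8, 10, 11}
Step 12: find(2) -> no change; set of 2 is {0, 2, 8, 10, 11}
Step 13: union(5, 4) -> merged; set of 5 now {3, 4, 5, 9}
Step 14: find(9) -> no change; set of 9 is {3, 4, 5, 9}
Step 15: union(6, 4) -> merged; set of 6 now {3, 4, 5, 6, 9}
Step 16: union(1, 11) -> merged; set of 1 now {0, 1, 2, 8, 10, 11}
Step 17: union(1, 4) -> merged; set of 1 now {0, 1, 2, 3, 4, 5, 6, 8, 9, 10, 11}
Set of 5: {0, 1, 2, 3, 4, 5, 6, 8, 9, 10, 11}; 7 is not a member.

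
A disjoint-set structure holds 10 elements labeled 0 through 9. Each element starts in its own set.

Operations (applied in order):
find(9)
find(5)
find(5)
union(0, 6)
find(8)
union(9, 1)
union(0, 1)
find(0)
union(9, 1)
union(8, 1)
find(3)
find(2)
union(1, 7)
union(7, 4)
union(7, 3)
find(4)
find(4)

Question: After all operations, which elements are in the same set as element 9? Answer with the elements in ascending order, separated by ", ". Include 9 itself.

Step 1: find(9) -> no change; set of 9 is {9}
Step 2: find(5) -> no change; set of 5 is {5}
Step 3: find(5) -> no change; set of 5 is {5}
Step 4: union(0, 6) -> merged; set of 0 now {0, 6}
Step 5: find(8) -> no change; set of 8 is {8}
Step 6: union(9, 1) -> merged; set of 9 now {1, 9}
Step 7: union(0, 1) -> merged; set of 0 now {0, 1, 6, 9}
Step 8: find(0) -> no change; set of 0 is {0, 1, 6, 9}
Step 9: union(9, 1) -> already same set; set of 9 now {0, 1, 6, 9}
Step 10: union(8, 1) -> merged; set of 8 now {0, 1, 6, 8, 9}
Step 11: find(3) -> no change; set of 3 is {3}
Step 12: find(2) -> no change; set of 2 is {2}
Step 13: union(1, 7) -> merged; set of 1 now {0, 1, 6, 7, 8, 9}
Step 14: union(7, 4) -> merged; set of 7 now {0, 1, 4, 6, 7, 8, 9}
Step 15: union(7, 3) -> merged; set of 7 now {0, 1, 3, 4, 6, 7, 8, 9}
Step 16: find(4) -> no change; set of 4 is {0, 1, 3, 4, 6, 7, 8, 9}
Step 17: find(4) -> no change; set of 4 is {0, 1, 3, 4, 6, 7, 8, 9}
Component of 9: {0, 1, 3, 4, 6, 7, 8, 9}

Answer: 0, 1, 3, 4, 6, 7, 8, 9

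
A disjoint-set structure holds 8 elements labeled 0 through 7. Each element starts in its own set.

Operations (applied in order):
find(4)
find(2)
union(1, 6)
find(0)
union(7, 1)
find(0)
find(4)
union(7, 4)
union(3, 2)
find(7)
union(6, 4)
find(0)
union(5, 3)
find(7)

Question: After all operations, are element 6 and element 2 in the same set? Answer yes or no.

Answer: no

Derivation:
Step 1: find(4) -> no change; set of 4 is {4}
Step 2: find(2) -> no change; set of 2 is {2}
Step 3: union(1, 6) -> merged; set of 1 now {1, 6}
Step 4: find(0) -> no change; set of 0 is {0}
Step 5: union(7, 1) -> merged; set of 7 now {1, 6, 7}
Step 6: find(0) -> no change; set of 0 is {0}
Step 7: find(4) -> no change; set of 4 is {4}
Step 8: union(7, 4) -> merged; set of 7 now {1, 4, 6, 7}
Step 9: union(3, 2) -> merged; set of 3 now {2, 3}
Step 10: find(7) -> no change; set of 7 is {1, 4, 6, 7}
Step 11: union(6, 4) -> already same set; set of 6 now {1, 4, 6, 7}
Step 12: find(0) -> no change; set of 0 is {0}
Step 13: union(5, 3) -> merged; set of 5 now {2, 3, 5}
Step 14: find(7) -> no change; set of 7 is {1, 4, 6, 7}
Set of 6: {1, 4, 6, 7}; 2 is not a member.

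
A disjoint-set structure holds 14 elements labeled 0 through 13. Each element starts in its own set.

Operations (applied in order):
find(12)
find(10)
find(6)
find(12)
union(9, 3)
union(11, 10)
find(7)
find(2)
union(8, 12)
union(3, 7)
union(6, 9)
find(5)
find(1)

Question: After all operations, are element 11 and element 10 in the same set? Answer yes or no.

Answer: yes

Derivation:
Step 1: find(12) -> no change; set of 12 is {12}
Step 2: find(10) -> no change; set of 10 is {10}
Step 3: find(6) -> no change; set of 6 is {6}
Step 4: find(12) -> no change; set of 12 is {12}
Step 5: union(9, 3) -> merged; set of 9 now {3, 9}
Step 6: union(11, 10) -> merged; set of 11 now {10, 11}
Step 7: find(7) -> no change; set of 7 is {7}
Step 8: find(2) -> no change; set of 2 is {2}
Step 9: union(8, 12) -> merged; set of 8 now {8, 12}
Step 10: union(3, 7) -> merged; set of 3 now {3, 7, 9}
Step 11: union(6, 9) -> merged; set of 6 now {3, 6, 7, 9}
Step 12: find(5) -> no change; set of 5 is {5}
Step 13: find(1) -> no change; set of 1 is {1}
Set of 11: {10, 11}; 10 is a member.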